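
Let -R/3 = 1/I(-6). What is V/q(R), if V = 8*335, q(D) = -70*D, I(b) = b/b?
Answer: 268/21 ≈ 12.762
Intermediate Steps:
I(b) = 1
R = -3 (R = -3/1 = -3*1 = -3)
V = 2680
V/q(R) = 2680/((-70*(-3))) = 2680/210 = 2680*(1/210) = 268/21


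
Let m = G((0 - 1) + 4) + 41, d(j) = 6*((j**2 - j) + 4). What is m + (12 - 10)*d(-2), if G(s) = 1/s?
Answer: 484/3 ≈ 161.33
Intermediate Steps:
d(j) = 24 - 6*j + 6*j**2 (d(j) = 6*(4 + j**2 - j) = 24 - 6*j + 6*j**2)
m = 124/3 (m = 1/((0 - 1) + 4) + 41 = 1/(-1 + 4) + 41 = 1/3 + 41 = 124/3 ≈ 41.333)
m + (12 - 10)*d(-2) = 124/3 + (12 - 10)*(24 - 6*(-2) + 6*(-2)**2) = 124/3 + 2*(24 + 12 + 6*4) = 124/3 + 2*(24 + 12 + 24) = 124/3 + 2*60 = 124/3 + 120 = 484/3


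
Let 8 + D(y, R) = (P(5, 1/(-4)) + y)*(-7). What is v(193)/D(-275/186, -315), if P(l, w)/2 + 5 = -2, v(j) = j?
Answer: 35898/18665 ≈ 1.9233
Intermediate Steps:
P(l, w) = -14 (P(l, w) = -10 + 2*(-2) = -10 - 4 = -14)
D(y, R) = 90 - 7*y (D(y, R) = -8 + (-14 + y)*(-7) = -8 + (98 - 7*y) = 90 - 7*y)
v(193)/D(-275/186, -315) = 193/(90 - (-1925)/186) = 193/(90 - 7*(-275/186)) = 193/(90 + 1925/186) = 193/(18665/186) = 193*(186/18665) = 35898/18665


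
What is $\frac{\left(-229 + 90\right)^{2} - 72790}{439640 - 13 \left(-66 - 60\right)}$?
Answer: $- \frac{53469}{441278} \approx -0.12117$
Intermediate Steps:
$\frac{\left(-229 + 90\right)^{2} - 72790}{439640 - 13 \left(-66 - 60\right)} = \frac{\left(-139\right)^{2} - 72790}{439640 - -1638} = \frac{19321 - 72790}{439640 + 1638} = - \frac{53469}{441278}$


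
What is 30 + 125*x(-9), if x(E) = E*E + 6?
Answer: 10905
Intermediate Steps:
x(E) = 6 + E² (x(E) = E² + 6 = 6 + E²)
30 + 125*x(-9) = 30 + 125*(6 + (-9)²) = 30 + 125*(6 + 81) = 30 + 125*87 = 30 + 10875 = 10905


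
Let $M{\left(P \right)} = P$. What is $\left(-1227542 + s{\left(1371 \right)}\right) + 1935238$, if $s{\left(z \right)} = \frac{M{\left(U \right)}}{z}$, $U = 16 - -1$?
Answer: $\frac{970251233}{1371} \approx 7.077 \cdot 10^{5}$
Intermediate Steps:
$U = 17$ ($U = 16 + 1 = 17$)
$s{\left(z \right)} = \frac{17}{z}$
$\left(-1227542 + s{\left(1371 \right)}\right) + 1935238 = \left(-1227542 + \frac{17}{1371}\right) + 1935238 = - \frac{1682960065}{1371} + 1935238 = \frac{970251233}{1371}$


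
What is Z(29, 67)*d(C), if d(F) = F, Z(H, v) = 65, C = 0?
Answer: 0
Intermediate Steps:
Z(29, 67)*d(C) = 65*0 = 0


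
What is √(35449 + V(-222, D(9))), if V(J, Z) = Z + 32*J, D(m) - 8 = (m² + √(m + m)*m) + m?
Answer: √(28443 + 27*√2) ≈ 168.76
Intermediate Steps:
D(m) = 8 + m + m² + √2*m^(3/2) (D(m) = 8 + ((m² + √(m + m)*m) + m) = 8 + ((m² + √(2*m)*m) + m) = 8 + ((m² + (√2*√m)*m) + m) = 8 + ((m² + √2*m^(3/2)) + m) = 8 + (m + m² + √2*m^(3/2)) = 8 + m + m² + √2*m^(3/2))
√(35449 + V(-222, D(9))) = √(35449 + ((8 + 9 + 9² + √2*9^(3/2)) + 32*(-222))) = √(35449 + ((8 + 9 + 81 + √2*27) - 7104)) = √(35449 + ((8 + 9 + 81 + 27*√2) - 7104)) = √(35449 + ((98 + 27*√2) - 7104)) = √(35449 + (-7006 + 27*√2)) = √(28443 + 27*√2)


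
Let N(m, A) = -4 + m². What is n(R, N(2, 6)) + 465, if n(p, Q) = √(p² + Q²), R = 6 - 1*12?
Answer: 471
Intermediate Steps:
R = -6 (R = 6 - 12 = -6)
n(p, Q) = √(Q² + p²)
n(R, N(2, 6)) + 465 = √((-4 + 2²)² + (-6)²) + 465 = √((-4 + 4)² + 36) + 465 = √(0² + 36) + 465 = √(0 + 36) + 465 = √36 + 465 = 6 + 465 = 471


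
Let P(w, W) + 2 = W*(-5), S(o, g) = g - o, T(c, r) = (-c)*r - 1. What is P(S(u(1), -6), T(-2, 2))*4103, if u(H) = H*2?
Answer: -69751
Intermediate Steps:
u(H) = 2*H
T(c, r) = -1 - c*r (T(c, r) = -c*r - 1 = -1 - c*r)
P(w, W) = -2 - 5*W (P(w, W) = -2 + W*(-5) = -2 - 5*W)
P(S(u(1), -6), T(-2, 2))*4103 = (-2 - 5*(-1 - 1*(-2)*2))*4103 = (-2 - 5*(-1 + 4))*4103 = (-2 - 5*3)*4103 = (-2 - 15)*4103 = -17*4103 = -69751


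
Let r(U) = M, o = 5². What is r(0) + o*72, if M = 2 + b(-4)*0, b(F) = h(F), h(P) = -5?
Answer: 1802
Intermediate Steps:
b(F) = -5
M = 2 (M = 2 - 5*0 = 2 + 0 = 2)
o = 25
r(U) = 2
r(0) + o*72 = 2 + 25*72 = 2 + 1800 = 1802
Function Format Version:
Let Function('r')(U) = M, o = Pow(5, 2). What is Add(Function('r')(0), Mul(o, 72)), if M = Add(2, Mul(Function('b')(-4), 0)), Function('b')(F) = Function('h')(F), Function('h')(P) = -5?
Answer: 1802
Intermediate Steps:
Function('b')(F) = -5
M = 2 (M = Add(2, Mul(-5, 0)) = Add(2, 0) = 2)
o = 25
Function('r')(U) = 2
Add(Function('r')(0), Mul(o, 72)) = Add(2, Mul(25, 72)) = Add(2, 1800) = 1802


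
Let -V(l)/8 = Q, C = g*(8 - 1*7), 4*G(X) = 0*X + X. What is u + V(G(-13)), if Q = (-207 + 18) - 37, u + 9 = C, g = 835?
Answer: 2634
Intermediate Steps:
G(X) = X/4 (G(X) = (0*X + X)/4 = (0 + X)/4 = X/4)
C = 835 (C = 835*(8 - 1*7) = 835*(8 - 7) = 835*1 = 835)
u = 826 (u = -9 + 835 = 826)
Q = -226 (Q = -189 - 37 = -226)
V(l) = 1808 (V(l) = -8*(-226) = 1808)
u + V(G(-13)) = 826 + 1808 = 2634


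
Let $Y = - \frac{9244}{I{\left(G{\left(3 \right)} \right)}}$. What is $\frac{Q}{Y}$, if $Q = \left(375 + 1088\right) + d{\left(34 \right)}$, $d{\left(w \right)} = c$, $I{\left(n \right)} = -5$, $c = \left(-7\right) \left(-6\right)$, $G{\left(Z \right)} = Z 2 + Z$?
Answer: $\frac{7525}{9244} \approx 0.81404$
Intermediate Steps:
$G{\left(Z \right)} = 3 Z$ ($G{\left(Z \right)} = 2 Z + Z = 3 Z$)
$c = 42$
$d{\left(w \right)} = 42$
$Q = 1505$ ($Q = \left(375 + 1088\right) + 42 = 1463 + 42 = 1505$)
$Y = \frac{9244}{5}$ ($Y = - \frac{9244}{-5} = \left(-9244\right) \left(- \frac{1}{5}\right) = \frac{9244}{5} \approx 1848.8$)
$\frac{Q}{Y} = \frac{1505}{\frac{9244}{5}} = 1505 \cdot \frac{5}{9244} = \frac{7525}{9244}$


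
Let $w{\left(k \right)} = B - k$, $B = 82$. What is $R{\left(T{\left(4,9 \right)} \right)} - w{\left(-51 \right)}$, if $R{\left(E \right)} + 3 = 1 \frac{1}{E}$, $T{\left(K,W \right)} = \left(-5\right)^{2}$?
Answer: $- \frac{3399}{25} \approx -135.96$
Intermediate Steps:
$T{\left(K,W \right)} = 25$
$R{\left(E \right)} = -3 + \frac{1}{E}$ ($R{\left(E \right)} = -3 + 1 \frac{1}{E} = -3 + \frac{1}{E}$)
$w{\left(k \right)} = 82 - k$
$R{\left(T{\left(4,9 \right)} \right)} - w{\left(-51 \right)} = \left(-3 + \frac{1}{25}\right) - \left(82 - -51\right) = \left(-3 + \frac{1}{25}\right) - \left(82 + 51\right) = - \frac{74}{25} - 133 = - \frac{3399}{25}$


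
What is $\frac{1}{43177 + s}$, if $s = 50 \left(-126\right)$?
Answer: $\frac{1}{36877} \approx 2.7117 \cdot 10^{-5}$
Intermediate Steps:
$s = -6300$
$\frac{1}{43177 + s} = \frac{1}{43177 - 6300} = \frac{1}{36877}$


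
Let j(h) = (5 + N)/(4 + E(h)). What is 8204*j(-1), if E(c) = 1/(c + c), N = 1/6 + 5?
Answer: 71492/3 ≈ 23831.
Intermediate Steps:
N = 31/6 (N = ⅙ + 5 = 31/6 ≈ 5.1667)
E(c) = 1/(2*c)
j(h) = 61/(6*(4 + 1/(2*h))) (j(h) = (5 + 31/6)/(4 + 1/(2*h)) = 61/(6*(4 + 1/(2*h))))
8204*j(-1) = 8204*((61/3)*(-1)/(1 + 8*(-1))) = 8204*((61/3)*(-1)/(1 - 8)) = 8204*((61/3)*(-1)/(-7)) = 8204*((61/3)*(-1)*(-⅐)) = 8204*(61/21) = 71492/3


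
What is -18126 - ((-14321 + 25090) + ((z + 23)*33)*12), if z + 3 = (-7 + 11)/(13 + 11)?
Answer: -36881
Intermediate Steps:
z = -17/6 (z = -3 + (-7 + 11)/(13 + 11) = -3 + 4/24 = -3 + 4*(1/24) = -3 + 1/6 = -17/6 ≈ -2.8333)
-18126 - ((-14321 + 25090) + ((z + 23)*33)*12) = -18126 - ((-14321 + 25090) + ((-17/6 + 23)*33)*12) = -18126 - (10769 + ((121/6)*33)*12) = -18126 - (10769 + (1331/2)*12) = -18126 - (10769 + 7986) = -18126 - 1*18755 = -18126 - 18755 = -36881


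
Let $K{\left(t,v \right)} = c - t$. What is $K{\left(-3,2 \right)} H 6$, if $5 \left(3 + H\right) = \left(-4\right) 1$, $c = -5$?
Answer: $\frac{228}{5} \approx 45.6$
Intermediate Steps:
$K{\left(t,v \right)} = -5 - t$
$H = - \frac{19}{5}$ ($H = -3 + \frac{\left(-4\right) 1}{5} = -3 + \frac{1}{5} \left(-4\right) = -3 - \frac{4}{5} = - \frac{19}{5} \approx -3.8$)
$K{\left(-3,2 \right)} H 6 = \left(-5 - -3\right) \left(- \frac{19}{5}\right) 6 = \left(-5 + 3\right) \left(- \frac{19}{5}\right) 6 = \left(-2\right) \left(- \frac{19}{5}\right) 6 = \frac{38}{5} \cdot 6 = \frac{228}{5}$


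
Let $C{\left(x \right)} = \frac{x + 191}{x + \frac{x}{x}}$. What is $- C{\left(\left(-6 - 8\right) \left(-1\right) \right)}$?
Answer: $- \frac{41}{3} \approx -13.667$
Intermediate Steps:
$C{\left(x \right)} = \frac{191 + x}{1 + x}$ ($C{\left(x \right)} = \frac{191 + x}{x + 1} = \frac{191 + x}{1 + x}$)
$- C{\left(\left(-6 - 8\right) \left(-1\right) \right)} = - \frac{191 + \left(-6 - 8\right) \left(-1\right)}{1 + \left(-6 - 8\right) \left(-1\right)} = - \frac{191 - -14}{1 - -14} = - \frac{191 + 14}{1 + 14} = - \frac{205}{15} = \left(-1\right) \frac{41}{3} = - \frac{41}{3}$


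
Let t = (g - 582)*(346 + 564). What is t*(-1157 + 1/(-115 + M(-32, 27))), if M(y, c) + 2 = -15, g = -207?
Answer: 18275837125/22 ≈ 8.3072e+8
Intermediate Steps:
M(y, c) = -17 (M(y, c) = -2 - 15 = -17)
t = -717990 (t = (-207 - 582)*(346 + 564) = -789*910 = -717990)
t*(-1157 + 1/(-115 + M(-32, 27))) = -717990*(-1157 + 1/(-115 - 17)) = -717990*(-1157 + 1/(-132)) = -717990*(-1157 - 1/132) = -717990*(-152725/132) = 18275837125/22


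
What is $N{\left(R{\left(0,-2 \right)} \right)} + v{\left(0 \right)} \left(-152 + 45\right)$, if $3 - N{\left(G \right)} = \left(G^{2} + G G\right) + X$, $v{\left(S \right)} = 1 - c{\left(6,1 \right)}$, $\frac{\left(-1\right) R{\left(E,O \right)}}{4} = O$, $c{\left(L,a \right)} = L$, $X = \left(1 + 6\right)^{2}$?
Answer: $361$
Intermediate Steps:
$X = 49$ ($X = 7^{2} = 49$)
$R{\left(E,O \right)} = - 4 O$
$v{\left(S \right)} = -5$ ($v{\left(S \right)} = 1 - 6 = -5$)
$N{\left(G \right)} = -46 - 2 G^{2}$ ($N{\left(G \right)} = 3 - \left(\left(G^{2} + G G\right) + 49\right) = 3 - \left(\left(G^{2} + G^{2}\right) + 49\right) = 3 - \left(2 G^{2} + 49\right) = 3 - \left(49 + 2 G^{2}\right) = -46 - 2 G^{2}$)
$N{\left(R{\left(0,-2 \right)} \right)} + v{\left(0 \right)} \left(-152 + 45\right) = \left(-46 - 2 \left(\left(-4\right) \left(-2\right)\right)^{2}\right) - 5 \left(-152 + 45\right) = \left(-46 - 2 \cdot 8^{2}\right) - -535 = \left(-46 - 128\right) + 535 = -174 + 535 = 361$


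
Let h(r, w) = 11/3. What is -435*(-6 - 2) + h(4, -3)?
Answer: 10451/3 ≈ 3483.7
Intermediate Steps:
h(r, w) = 11/3 (h(r, w) = 11*(⅓) = 11/3)
-435*(-6 - 2) + h(4, -3) = -435*(-6 - 2) + 11/3 = -435*(-8) + 11/3 = -87*(-40) + 11/3 = 3480 + 11/3 = 10451/3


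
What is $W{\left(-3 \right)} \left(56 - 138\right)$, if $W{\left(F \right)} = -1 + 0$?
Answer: $82$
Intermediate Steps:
$W{\left(F \right)} = -1$
$W{\left(-3 \right)} \left(56 - 138\right) = - (56 - 138) = \left(-1\right) \left(-82\right) = 82$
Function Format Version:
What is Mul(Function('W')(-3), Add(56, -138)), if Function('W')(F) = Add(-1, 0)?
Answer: 82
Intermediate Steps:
Function('W')(F) = -1
Mul(Function('W')(-3), Add(56, -138)) = Mul(-1, Add(56, -138)) = Mul(-1, -82) = 82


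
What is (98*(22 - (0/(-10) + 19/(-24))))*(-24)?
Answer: -53606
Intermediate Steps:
(98*(22 - (0/(-10) + 19/(-24))))*(-24) = (98*(22 - (0*(-⅒) + 19*(-1/24))))*(-24) = (98*(22 - (0 - 19/24)))*(-24) = (98*(22 - 1*(-19/24)))*(-24) = (98*(22 + 19/24))*(-24) = (98*(547/24))*(-24) = (26803/12)*(-24) = -53606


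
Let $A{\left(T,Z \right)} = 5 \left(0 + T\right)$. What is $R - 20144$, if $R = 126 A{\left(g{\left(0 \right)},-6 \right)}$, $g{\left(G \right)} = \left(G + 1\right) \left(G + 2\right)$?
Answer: $-18884$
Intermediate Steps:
$g{\left(G \right)} = \left(1 + G\right) \left(2 + G\right)$
$A{\left(T,Z \right)} = 5 T$
$R = 1260$ ($R = 126 \cdot 5 \left(2 + 0^{2} + 3 \cdot 0\right) = 126 \cdot 5 \left(2 + 0 + 0\right) = 126 \cdot 5 \cdot 2 = 126 \cdot 10 = 1260$)
$R - 20144 = 1260 - 20144 = -18884$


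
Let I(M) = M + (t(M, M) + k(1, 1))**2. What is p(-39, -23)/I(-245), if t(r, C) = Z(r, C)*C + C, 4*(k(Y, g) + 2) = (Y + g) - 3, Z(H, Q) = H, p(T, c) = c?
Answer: -368/57174066401 ≈ -6.4365e-9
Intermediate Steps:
k(Y, g) = -11/4 + Y/4 + g/4 (k(Y, g) = -2 + ((Y + g) - 3)/4 = -2 + (-3 + Y + g)/4 = -2 + (-3/4 + Y/4 + g/4) = -11/4 + Y/4 + g/4)
t(r, C) = C + C*r (t(r, C) = r*C + C = C*r + C = C + C*r)
I(M) = M + (-9/4 + M*(1 + M))**2 (I(M) = M + (M*(1 + M) + (-11/4 + (1/4)*1 + (1/4)*1))**2 = M + (M*(1 + M) + (-11/4 + 1/4 + 1/4))**2 = M + (M*(1 + M) - 9/4)**2 = M + (-9/4 + M*(1 + M))**2)
p(-39, -23)/I(-245) = -23/(-245 + (-9 + 4*(-245)*(1 - 245))**2/16) = -23/(-245 + (-9 + 4*(-245)*(-244))**2/16) = -23/(-245 + (-9 + 239120)**2/16) = -23/(-245 + (1/16)*239111**2) = -23/(-245 + (1/16)*57174070321) = -23/(-245 + 57174070321/16) = -23/57174066401/16 = -23*16/57174066401 = -368/57174066401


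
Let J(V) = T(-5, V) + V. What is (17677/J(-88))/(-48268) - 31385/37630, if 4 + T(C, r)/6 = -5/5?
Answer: -1619017943/1948421192 ≈ -0.83094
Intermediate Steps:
T(C, r) = -30 (T(C, r) = -24 + 6*(-5/5) = -24 + 6*(-5*⅕) = -24 + 6*(-1) = -24 - 6 = -30)
J(V) = -30 + V
(17677/J(-88))/(-48268) - 31385/37630 = (17677/(-30 - 88))/(-48268) - 31385/37630 = (17677/(-118))*(-1/48268) - 31385*1/37630 = (17677*(-1/118))*(-1/48268) - 6277/7526 = -17677/118*(-1/48268) - 6277/7526 = 1607/517784 - 6277/7526 = -1619017943/1948421192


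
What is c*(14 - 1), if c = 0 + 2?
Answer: 26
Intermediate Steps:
c = 2
c*(14 - 1) = 2*(14 - 1) = 2*13 = 26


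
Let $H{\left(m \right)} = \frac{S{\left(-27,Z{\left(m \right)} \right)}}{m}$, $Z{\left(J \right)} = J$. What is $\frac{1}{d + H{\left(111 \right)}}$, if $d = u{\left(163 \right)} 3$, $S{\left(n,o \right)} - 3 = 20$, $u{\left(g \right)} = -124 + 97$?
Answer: $- \frac{111}{8968} \approx -0.012377$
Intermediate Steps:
$u{\left(g \right)} = -27$
$S{\left(n,o \right)} = 23$ ($S{\left(n,o \right)} = 3 + 20 = 23$)
$d = -81$ ($d = \left(-27\right) 3 = -81$)
$H{\left(m \right)} = \frac{23}{m}$
$\frac{1}{d + H{\left(111 \right)}} = \frac{1}{-81 + \frac{23}{111}} = \frac{1}{- \frac{8968}{111}} = - \frac{111}{8968}$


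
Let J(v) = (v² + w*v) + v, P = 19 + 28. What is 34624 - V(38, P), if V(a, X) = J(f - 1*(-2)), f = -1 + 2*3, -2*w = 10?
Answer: 34603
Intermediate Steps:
w = -5 (w = -½*10 = -5)
f = 5 (f = -1 + 6 = 5)
P = 47
J(v) = v² - 4*v (J(v) = (v² - 5*v) + v = v² - 4*v)
V(a, X) = 21 (V(a, X) = (5 - 1*(-2))*(-4 + (5 - 1*(-2))) = (5 + 2)*(-4 + (5 + 2)) = 7*(-4 + 7) = 7*3 = 21)
34624 - V(38, P) = 34624 - 1*21 = 34624 - 21 = 34603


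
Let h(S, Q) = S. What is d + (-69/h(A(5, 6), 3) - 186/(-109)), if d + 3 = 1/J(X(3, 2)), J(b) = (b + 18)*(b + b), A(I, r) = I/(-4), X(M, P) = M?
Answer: 3702299/68670 ≈ 53.914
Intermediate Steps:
A(I, r) = -I/4 (A(I, r) = I*(-1/4) = -I/4)
J(b) = 2*b*(18 + b) (J(b) = (18 + b)*(2*b) = 2*b*(18 + b))
d = -377/126 (d = -3 + 1/(2*3*(18 + 3)) = -3 + 1/(2*3*21) = -3 + 1/126 = -377/126 ≈ -2.9921)
d + (-69/h(A(5, 6), 3) - 186/(-109)) = -377/126 + (-69/((-1/4*5)) - 186/(-109)) = -377/126 + (-69/(-5/4) - 186*(-1/109)) = -377/126 + (-69*(-4/5) + 186/109) = -377/126 + (276/5 + 186/109) = -377/126 + 31014/545 = 3702299/68670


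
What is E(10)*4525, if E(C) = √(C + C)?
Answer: 9050*√5 ≈ 20236.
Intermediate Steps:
E(C) = √2*√C (E(C) = √(2*C) = √2*√C)
E(10)*4525 = (√2*√10)*4525 = (2*√5)*4525 = 9050*√5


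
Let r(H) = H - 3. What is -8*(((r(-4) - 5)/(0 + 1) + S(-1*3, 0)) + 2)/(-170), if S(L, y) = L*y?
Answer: -8/17 ≈ -0.47059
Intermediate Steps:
r(H) = -3 + H
-8*(((r(-4) - 5)/(0 + 1) + S(-1*3, 0)) + 2)/(-170) = -8*((((-3 - 4) - 5)/(0 + 1) - 1*3*0) + 2)/(-170) = -8*(((-7 - 5)/1 - 3*0) + 2)*(-1/170) = -8*((-12*1 + 0) + 2)*(-1/170) = -8*((-12 + 0) + 2)*(-1/170) = -8*(-12 + 2)*(-1/170) = -8*(-10)*(-1/170) = 80*(-1/170) = -8/17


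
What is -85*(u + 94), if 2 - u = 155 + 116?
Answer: 14875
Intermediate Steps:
u = -269 (u = 2 - (155 + 116) = 2 - 1*271 = 2 - 271 = -269)
-85*(u + 94) = -85*(-269 + 94) = -85*(-175) = 14875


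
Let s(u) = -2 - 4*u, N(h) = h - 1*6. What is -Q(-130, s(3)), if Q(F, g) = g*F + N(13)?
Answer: -1827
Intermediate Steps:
N(h) = -6 + h (N(h) = h - 6 = -6 + h)
Q(F, g) = 7 + F*g (Q(F, g) = g*F + (-6 + 13) = F*g + 7 = 7 + F*g)
-Q(-130, s(3)) = -(7 - 130*(-2 - 4*3)) = -(7 - 130*(-2 - 12)) = -(7 - 130*(-14)) = -(7 + 1820) = -1*1827 = -1827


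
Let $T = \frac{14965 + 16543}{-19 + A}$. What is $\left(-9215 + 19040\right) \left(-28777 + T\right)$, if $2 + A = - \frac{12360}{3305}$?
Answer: $- \frac{1609390900975}{5451} \approx -2.9525 \cdot 10^{8}$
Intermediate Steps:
$A = - \frac{3794}{661}$ ($A = -2 - \frac{12360}{3305} = -2 - \frac{2472}{661} = - \frac{3794}{661} \approx -5.7398$)
$T = - \frac{20826788}{16353}$ ($T = \frac{14965 + 16543}{-19 - \frac{3794}{661}} = \frac{31508}{- \frac{16353}{661}} = 31508 \left(- \frac{661}{16353}\right) = - \frac{20826788}{16353} \approx -1273.6$)
$\left(-9215 + 19040\right) \left(-28777 + T\right) = \left(-9215 + 19040\right) \left(-28777 - \frac{20826788}{16353}\right) = 9825 \left(- \frac{491417069}{16353}\right) = - \frac{1609390900975}{5451}$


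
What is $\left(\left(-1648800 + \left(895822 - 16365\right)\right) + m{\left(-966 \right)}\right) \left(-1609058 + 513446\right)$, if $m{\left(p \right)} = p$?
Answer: $843959784108$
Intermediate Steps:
$\left(\left(-1648800 + \left(895822 - 16365\right)\right) + m{\left(-966 \right)}\right) \left(-1609058 + 513446\right) = \left(\left(-1648800 + \left(895822 - 16365\right)\right) - 966\right) \left(-1609058 + 513446\right) = \left(\left(-1648800 + \left(895822 - 16365\right)\right) - 966\right) \left(-1095612\right) = \left(\left(-1648800 + 879457\right) - 966\right) \left(-1095612\right) = \left(-769343 - 966\right) \left(-1095612\right) = \left(-770309\right) \left(-1095612\right) = 843959784108$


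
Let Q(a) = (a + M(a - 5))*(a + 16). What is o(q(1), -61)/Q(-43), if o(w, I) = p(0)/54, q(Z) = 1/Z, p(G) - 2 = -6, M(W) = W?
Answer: -2/66339 ≈ -3.0148e-5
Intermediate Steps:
p(G) = -4 (p(G) = 2 - 6 = -4)
Q(a) = (-5 + 2*a)*(16 + a) (Q(a) = (a + (a - 5))*(a + 16) = (a + (-5 + a))*(16 + a) = (-5 + 2*a)*(16 + a))
o(w, I) = -2/27 (o(w, I) = -4/54 = -4*1/54 = -2/27)
o(q(1), -61)/Q(-43) = -2/(27*(-80 + 2*(-43)**2 + 27*(-43))) = -2/(27*(-80 + 2*1849 - 1161)) = -2/(27*(-80 + 3698 - 1161)) = -2/27/2457 = -2/27*1/2457 = -2/66339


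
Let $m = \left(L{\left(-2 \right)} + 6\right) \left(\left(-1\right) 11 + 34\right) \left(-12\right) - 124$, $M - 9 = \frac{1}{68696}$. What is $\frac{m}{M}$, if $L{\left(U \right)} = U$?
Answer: $- \frac{84358688}{618265} \approx -136.44$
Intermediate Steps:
$M = \frac{618265}{68696}$ ($M = 9 + \frac{1}{68696} = \frac{618265}{68696} \approx 9.0$)
$m = -1228$ ($m = \left(-2 + 6\right) \left(\left(-1\right) 11 + 34\right) \left(-12\right) - 124 = 4 \left(-11 + 34\right) \left(-12\right) - 124 = 4 \cdot 23 \left(-12\right) - 124 = 92 \left(-12\right) - 124 = -1104 - 124 = -1228$)
$\frac{m}{M} = - \frac{1228}{\frac{618265}{68696}} = \left(-1228\right) \frac{68696}{618265} = - \frac{84358688}{618265}$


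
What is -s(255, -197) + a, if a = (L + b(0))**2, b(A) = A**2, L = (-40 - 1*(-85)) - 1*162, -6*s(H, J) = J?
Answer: 81937/6 ≈ 13656.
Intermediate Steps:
s(H, J) = -J/6
L = -117 (L = (-40 + 85) - 162 = 45 - 162 = -117)
a = 13689 (a = (-117 + 0**2)**2 = (-117 + 0)**2 = (-117)**2 = 13689)
-s(255, -197) + a = -(-1)*(-197)/6 + 13689 = -1*197/6 + 13689 = -197/6 + 13689 = 81937/6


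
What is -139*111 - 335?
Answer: -15764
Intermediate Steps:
-139*111 - 335 = -15429 - 335 = -15764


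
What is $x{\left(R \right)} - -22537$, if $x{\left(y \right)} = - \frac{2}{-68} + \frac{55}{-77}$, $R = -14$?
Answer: $\frac{5363643}{238} \approx 22536.0$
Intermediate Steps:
$x{\left(y \right)} = - \frac{163}{238}$ ($x{\left(y \right)} = \left(-2\right) \left(- \frac{1}{68}\right) + 55 \left(- \frac{1}{77}\right) = \frac{1}{34} - \frac{5}{7} = - \frac{163}{238}$)
$x{\left(R \right)} - -22537 = - \frac{163}{238} - -22537 = - \frac{163}{238} + 22537 = \frac{5363643}{238}$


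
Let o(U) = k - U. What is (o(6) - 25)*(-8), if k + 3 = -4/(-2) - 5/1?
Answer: 296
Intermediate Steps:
k = -6 (k = -3 + (-4/(-2) - 5/1) = -3 + (-4*(-½) - 5*1) = -3 + (2 - 5) = -3 - 3 = -6)
o(U) = -6 - U
(o(6) - 25)*(-8) = ((-6 - 1*6) - 25)*(-8) = ((-6 - 6) - 25)*(-8) = (-12 - 25)*(-8) = -37*(-8) = 296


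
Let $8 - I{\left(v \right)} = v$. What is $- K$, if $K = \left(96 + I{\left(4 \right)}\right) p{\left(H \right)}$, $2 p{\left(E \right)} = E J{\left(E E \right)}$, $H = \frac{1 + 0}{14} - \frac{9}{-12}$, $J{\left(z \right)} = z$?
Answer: $- \frac{304175}{10976} \approx -27.713$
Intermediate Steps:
$I{\left(v \right)} = 8 - v$
$H = \frac{23}{28}$ ($H = 1 \cdot \frac{1}{14} - - \frac{3}{4} = \frac{1}{14} + \frac{3}{4} = \frac{23}{28} \approx 0.82143$)
$p{\left(E \right)} = \frac{E^{3}}{2}$ ($p{\left(E \right)} = \frac{E E E}{2} = \frac{E E^{2}}{2} = \frac{E^{3}}{2}$)
$K = \frac{304175}{10976}$ ($K = \left(96 + \left(8 - 4\right)\right) \frac{\left(\frac{23}{28}\right)^{3}}{2} = \left(96 + \left(8 - 4\right)\right) \frac{1}{2} \cdot \frac{12167}{21952} = \left(96 + 4\right) \frac{12167}{43904} = 100 \cdot \frac{12167}{43904} = \frac{304175}{10976} \approx 27.713$)
$- K = \left(-1\right) \frac{304175}{10976} = - \frac{304175}{10976}$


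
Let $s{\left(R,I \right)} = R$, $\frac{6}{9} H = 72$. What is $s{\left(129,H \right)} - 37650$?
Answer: $-37521$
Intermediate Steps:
$H = 108$ ($H = \frac{3}{2} \cdot 72 = 108$)
$s{\left(129,H \right)} - 37650 = 129 - 37650 = -37521$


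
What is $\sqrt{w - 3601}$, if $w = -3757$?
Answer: $i \sqrt{7358} \approx 85.779 i$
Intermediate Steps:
$\sqrt{w - 3601} = \sqrt{-3757 - 3601} = \sqrt{-7358} = i \sqrt{7358}$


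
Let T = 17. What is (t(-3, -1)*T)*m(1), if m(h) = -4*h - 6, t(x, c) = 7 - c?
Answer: -1360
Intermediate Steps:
m(h) = -6 - 4*h
(t(-3, -1)*T)*m(1) = ((7 - 1*(-1))*17)*(-6 - 4*1) = ((7 + 1)*17)*(-6 - 4) = (8*17)*(-10) = 136*(-10) = -1360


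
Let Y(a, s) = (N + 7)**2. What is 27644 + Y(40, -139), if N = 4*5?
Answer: 28373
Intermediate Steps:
N = 20
Y(a, s) = 729 (Y(a, s) = (20 + 7)**2 = 27**2 = 729)
27644 + Y(40, -139) = 27644 + 729 = 28373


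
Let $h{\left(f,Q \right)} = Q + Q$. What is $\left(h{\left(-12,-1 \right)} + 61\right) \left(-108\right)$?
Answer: $-6372$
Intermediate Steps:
$h{\left(f,Q \right)} = 2 Q$
$\left(h{\left(-12,-1 \right)} + 61\right) \left(-108\right) = \left(2 \left(-1\right) + 61\right) \left(-108\right) = \left(-2 + 61\right) \left(-108\right) = 59 \left(-108\right) = -6372$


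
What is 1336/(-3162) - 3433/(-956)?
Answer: 4788965/1511436 ≈ 3.1685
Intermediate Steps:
1336/(-3162) - 3433/(-956) = 1336*(-1/3162) - 3433*(-1/956) = -668/1581 + 3433/956 = 4788965/1511436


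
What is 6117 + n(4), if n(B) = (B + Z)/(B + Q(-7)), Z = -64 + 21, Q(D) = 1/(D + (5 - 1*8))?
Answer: 6107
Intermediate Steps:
Q(D) = 1/(-3 + D) (Q(D) = 1/(D + (5 - 8)) = 1/(D - 3) = 1/(-3 + D))
Z = -43
n(B) = (-43 + B)/(-⅒ + B) (n(B) = (B - 43)/(B + 1/(-3 - 7)) = (-43 + B)/(B + 1/(-10)) = (-43 + B)/(B - ⅒) = (-43 + B)/(-⅒ + B))
6117 + n(4) = 6117 + 10*(-43 + 4)/(-1 + 10*4) = 6117 + 10*(-39)/(-1 + 40) = 6117 + 10*(-39)/39 = 6117 + 10*(1/39)*(-39) = 6117 - 10 = 6107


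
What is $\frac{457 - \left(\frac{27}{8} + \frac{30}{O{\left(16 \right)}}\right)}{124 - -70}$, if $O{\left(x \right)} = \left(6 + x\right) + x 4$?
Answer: $\frac{155927}{66736} \approx 2.3365$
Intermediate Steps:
$O{\left(x \right)} = 6 + 5 x$ ($O{\left(x \right)} = \left(6 + x\right) + 4 x = 6 + 5 x$)
$\frac{457 - \left(\frac{27}{8} + \frac{30}{O{\left(16 \right)}}\right)}{124 - -70} = \frac{457 - \left(\frac{27}{8} + \frac{30}{6 + 5 \cdot 16}\right)}{124 - -70} = \frac{457 - \left(\frac{27}{8} + \frac{30}{6 + 80}\right)}{124 + 70} = \frac{457 - \left(\frac{27}{8} + \frac{30}{86}\right)}{194} = \left(457 - \frac{1281}{344}\right) \frac{1}{194} = \frac{155927}{344} \cdot \frac{1}{194} = \frac{155927}{66736}$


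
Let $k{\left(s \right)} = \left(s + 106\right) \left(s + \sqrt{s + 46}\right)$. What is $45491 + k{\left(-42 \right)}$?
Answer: $42931$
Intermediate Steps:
$k{\left(s \right)} = \left(106 + s\right) \left(s + \sqrt{46 + s}\right)$
$45491 + k{\left(-42 \right)} = 45491 + \left(\left(-42\right)^{2} + 106 \left(-42\right) + 106 \sqrt{46 - 42} - 42 \sqrt{46 - 42}\right) = 45491 + \left(1764 - 4452 + 106 \sqrt{4} - 42 \sqrt{4}\right) = 45491 + \left(1764 - 4452 + 106 \cdot 2 - 84\right) = 45491 + \left(1764 - 4452 + 212 - 84\right) = 45491 - 2560 = 42931$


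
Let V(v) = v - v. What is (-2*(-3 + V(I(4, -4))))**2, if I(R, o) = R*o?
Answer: 36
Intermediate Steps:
V(v) = 0
(-2*(-3 + V(I(4, -4))))**2 = (-2*(-3 + 0))**2 = (-2*(-3))**2 = 6**2 = 36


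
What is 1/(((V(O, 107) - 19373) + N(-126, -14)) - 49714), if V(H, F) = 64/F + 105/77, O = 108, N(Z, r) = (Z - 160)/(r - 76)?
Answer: -52965/3658920739 ≈ -1.4476e-5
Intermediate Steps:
N(Z, r) = (-160 + Z)/(-76 + r)
V(H, F) = 15/11 + 64/F (V(H, F) = 64/F + 105*(1/77) = 64/F + 15/11 = 15/11 + 64/F)
1/(((V(O, 107) - 19373) + N(-126, -14)) - 49714) = 1/((((15/11 + 64/107) - 19373) + (-160 - 126)/(-76 - 14)) - 49714) = 1/((((15/11 + 64*(1/107)) - 19373) - 286/(-90)) - 49714) = 1/((((15/11 + 64/107) - 19373) - 1/90*(-286)) - 49714) = 1/(((2309/1177 - 19373) + 143/45) - 49714) = 1/((-22799712/1177 + 143/45) - 49714) = 1/(-1025818729/52965 - 49714) = 1/(-3658920739/52965) = 1*(-52965/3658920739) = -52965/3658920739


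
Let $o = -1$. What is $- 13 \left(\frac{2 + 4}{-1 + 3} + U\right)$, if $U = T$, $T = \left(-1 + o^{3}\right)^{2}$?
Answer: $-91$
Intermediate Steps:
$T = 4$ ($T = \left(-1 + \left(-1\right)^{3}\right)^{2} = \left(-1 - 1\right)^{2} = \left(-2\right)^{2} = 4$)
$U = 4$
$- 13 \left(\frac{2 + 4}{-1 + 3} + U\right) = - 13 \left(\frac{2 + 4}{-1 + 3} + 4\right) = - 13 \left(\frac{6}{2} + 4\right) = - 13 \left(6 \cdot \frac{1}{2} + 4\right) = - 13 \left(3 + 4\right) = \left(-13\right) 7 = -91$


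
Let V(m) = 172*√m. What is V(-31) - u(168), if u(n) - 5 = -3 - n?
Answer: 166 + 172*I*√31 ≈ 166.0 + 957.66*I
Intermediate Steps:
u(n) = 2 - n (u(n) = 5 + (-3 - n) = 2 - n)
V(-31) - u(168) = 172*√(-31) - (2 - 1*168) = 172*(I*√31) - (2 - 168) = 172*I*√31 - 1*(-166) = 172*I*√31 + 166 = 166 + 172*I*√31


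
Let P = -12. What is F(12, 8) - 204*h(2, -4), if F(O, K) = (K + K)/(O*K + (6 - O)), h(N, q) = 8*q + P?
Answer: 403928/45 ≈ 8976.2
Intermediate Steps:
h(N, q) = -12 + 8*q (h(N, q) = 8*q - 12 = -12 + 8*q)
F(O, K) = 2*K/(6 - O + K*O) (F(O, K) = (2*K)/(K*O + (6 - O)) = (2*K)/(6 - O + K*O) = 2*K/(6 - O + K*O))
F(12, 8) - 204*h(2, -4) = 2*8/(6 - 1*12 + 8*12) - 204*(-12 + 8*(-4)) = 2*8/(6 - 12 + 96) - 204*(-12 - 32) = 2*8/90 - 204*(-44) = 2*8*(1/90) + 8976 = 8/45 + 8976 = 403928/45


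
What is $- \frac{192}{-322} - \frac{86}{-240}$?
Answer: $\frac{18443}{19320} \approx 0.95461$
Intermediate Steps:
$- \frac{192}{-322} - \frac{86}{-240} = \left(-192\right) \left(- \frac{1}{322}\right) - - \frac{43}{120} = \frac{96}{161} + \frac{43}{120} = \frac{18443}{19320}$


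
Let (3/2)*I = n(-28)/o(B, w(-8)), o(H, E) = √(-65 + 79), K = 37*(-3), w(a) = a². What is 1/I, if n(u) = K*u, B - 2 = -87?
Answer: √14/2072 ≈ 0.0018058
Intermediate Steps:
B = -85 (B = 2 - 87 = -85)
K = -111
n(u) = -111*u
o(H, E) = √14
I = 148*√14 (I = 2*((-111*(-28))/(√14))/3 = 2*(3108*(√14/14))/3 = 2*(222*√14)/3 = 148*√14 ≈ 553.77)
1/I = 1/(148*√14) = √14/2072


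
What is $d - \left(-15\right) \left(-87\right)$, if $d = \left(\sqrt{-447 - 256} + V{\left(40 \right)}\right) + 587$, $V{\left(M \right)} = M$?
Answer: $-678 + i \sqrt{703} \approx -678.0 + 26.514 i$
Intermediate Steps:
$d = 627 + i \sqrt{703}$ ($d = \left(\sqrt{-447 - 256} + 40\right) + 587 = \left(\sqrt{-703} + 40\right) + 587 = \left(i \sqrt{703} + 40\right) + 587 = \left(40 + i \sqrt{703}\right) + 587 = 627 + i \sqrt{703} \approx 627.0 + 26.514 i$)
$d - \left(-15\right) \left(-87\right) = \left(627 + i \sqrt{703}\right) - \left(-15\right) \left(-87\right) = \left(627 + i \sqrt{703}\right) - 1305 = -678 + i \sqrt{703}$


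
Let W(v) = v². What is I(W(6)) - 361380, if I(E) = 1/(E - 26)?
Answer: -3613799/10 ≈ -3.6138e+5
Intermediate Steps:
I(E) = 1/(-26 + E)
I(W(6)) - 361380 = 1/(-26 + 6²) - 361380 = 1/(-26 + 36) - 361380 = 1/10 - 361380 = ⅒ - 361380 = -3613799/10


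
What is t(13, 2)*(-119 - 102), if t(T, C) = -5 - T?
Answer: 3978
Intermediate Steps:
t(13, 2)*(-119 - 102) = (-5 - 1*13)*(-119 - 102) = (-5 - 13)*(-221) = -18*(-221) = 3978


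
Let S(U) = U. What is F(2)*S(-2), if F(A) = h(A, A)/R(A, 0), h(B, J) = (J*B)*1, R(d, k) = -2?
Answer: 4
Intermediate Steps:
h(B, J) = B*J (h(B, J) = (B*J)*1 = B*J)
F(A) = -A²/2 (F(A) = (A*A)/(-2) = A²*(-½) = -A²/2)
F(2)*S(-2) = -½*2²*(-2) = -½*4*(-2) = -2*(-2) = 4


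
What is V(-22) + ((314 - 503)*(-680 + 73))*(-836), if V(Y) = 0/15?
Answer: -95908428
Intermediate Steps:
V(Y) = 0 (V(Y) = 0*(1/15) = 0)
V(-22) + ((314 - 503)*(-680 + 73))*(-836) = 0 + ((314 - 503)*(-680 + 73))*(-836) = 0 - 189*(-607)*(-836) = 0 + 114723*(-836) = 0 - 95908428 = -95908428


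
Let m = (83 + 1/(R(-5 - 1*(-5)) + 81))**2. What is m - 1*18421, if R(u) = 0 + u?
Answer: -75648005/6561 ≈ -11530.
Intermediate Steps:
R(u) = u
m = 45212176/6561 (m = (83 + 1/((-5 - 1*(-5)) + 81))**2 = (83 + 1/((-5 + 5) + 81))**2 = (83 + 1/(0 + 81))**2 = (83 + 1/81)**2 = (6724/81)**2 = 45212176/6561 ≈ 6891.0)
m - 1*18421 = 45212176/6561 - 1*18421 = 45212176/6561 - 18421 = -75648005/6561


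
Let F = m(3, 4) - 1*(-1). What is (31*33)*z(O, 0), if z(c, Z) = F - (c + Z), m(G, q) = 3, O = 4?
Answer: 0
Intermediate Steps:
F = 4 (F = 3 - 1*(-1) = 3 + 1 = 4)
z(c, Z) = 4 - Z - c (z(c, Z) = 4 - (c + Z) = 4 - (Z + c) = 4 + (-Z - c) = 4 - Z - c)
(31*33)*z(O, 0) = (31*33)*(4 - 1*0 - 1*4) = 1023*(4 + 0 - 4) = 1023*0 = 0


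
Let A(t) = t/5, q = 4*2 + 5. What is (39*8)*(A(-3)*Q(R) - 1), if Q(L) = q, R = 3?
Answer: -13728/5 ≈ -2745.6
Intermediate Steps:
q = 13 (q = 8 + 5 = 13)
A(t) = t/5 (A(t) = t*(⅕) = t/5)
Q(L) = 13
(39*8)*(A(-3)*Q(R) - 1) = (39*8)*(((⅕)*(-3))*13 - 1) = 312*(-⅗*13 - 1) = 312*(-39/5 - 1) = 312*(-44/5) = -13728/5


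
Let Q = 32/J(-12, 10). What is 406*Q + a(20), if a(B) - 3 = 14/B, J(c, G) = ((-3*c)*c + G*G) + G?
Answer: -8429/230 ≈ -36.648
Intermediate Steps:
J(c, G) = G + G**2 - 3*c**2 (J(c, G) = (-3*c**2 + G**2) + G = (G**2 - 3*c**2) + G = G + G**2 - 3*c**2)
a(B) = 3 + 14/B
Q = -16/161 (Q = 32/(10 + 10**2 - 3*(-12)**2) = 32/(10 + 100 - 3*144) = 32/(10 + 100 - 432) = 32/(-322) = 32*(-1/322) = -16/161 ≈ -0.099379)
406*Q + a(20) = 406*(-16/161) + (3 + 14/20) = -928/23 + (3 + 14*(1/20)) = -928/23 + (3 + 7/10) = -928/23 + 37/10 = -8429/230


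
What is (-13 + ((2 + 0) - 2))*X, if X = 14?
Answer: -182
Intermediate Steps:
(-13 + ((2 + 0) - 2))*X = (-13 + ((2 + 0) - 2))*14 = (-13 + (2 - 2))*14 = (-13 + 0)*14 = -13*14 = -182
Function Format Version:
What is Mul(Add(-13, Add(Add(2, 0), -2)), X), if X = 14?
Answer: -182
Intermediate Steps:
Mul(Add(-13, Add(Add(2, 0), -2)), X) = Mul(Add(-13, Add(Add(2, 0), -2)), 14) = Mul(Add(-13, Add(2, -2)), 14) = Mul(Add(-13, 0), 14) = Mul(-13, 14) = -182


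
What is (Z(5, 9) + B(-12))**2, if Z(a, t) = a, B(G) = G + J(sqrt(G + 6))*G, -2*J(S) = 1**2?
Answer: 1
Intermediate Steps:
J(S) = -1/2 (J(S) = -1/2*1**2 = -1/2*1 = -1/2)
B(G) = G/2 (B(G) = G - G/2 = G/2)
(Z(5, 9) + B(-12))**2 = (5 + (1/2)*(-12))**2 = (5 - 6)**2 = (-1)**2 = 1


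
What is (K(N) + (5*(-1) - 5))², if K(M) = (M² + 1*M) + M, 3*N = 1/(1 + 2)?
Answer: 625681/6561 ≈ 95.364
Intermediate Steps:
N = ⅑ (N = 1/(3*(1 + 2)) = (⅓)/3 = (⅓)*(⅓) = ⅑ ≈ 0.11111)
K(M) = M² + 2*M (K(M) = (M² + M) + M = (M + M²) + M = M² + 2*M)
(K(N) + (5*(-1) - 5))² = ((2 + ⅑)/9 + (5*(-1) - 5))² = ((⅑)*(19/9) + (-5 - 5))² = (19/81 - 10)² = (-791/81)² = 625681/6561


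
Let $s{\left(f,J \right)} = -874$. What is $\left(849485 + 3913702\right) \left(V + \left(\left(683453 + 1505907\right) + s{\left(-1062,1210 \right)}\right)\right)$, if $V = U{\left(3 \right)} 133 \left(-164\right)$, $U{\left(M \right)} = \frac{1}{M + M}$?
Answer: $10406852292408$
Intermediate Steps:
$U{\left(M \right)} = \frac{1}{2 M}$
$V = - \frac{10906}{3}$ ($V = \frac{1}{2 \cdot 3} \cdot 133 \left(-164\right) = \frac{1}{2} \cdot \frac{1}{3} \cdot 133 \left(-164\right) = \frac{1}{6} \cdot 133 \left(-164\right) = \frac{133}{6} \left(-164\right) = - \frac{10906}{3} \approx -3635.3$)
$\left(849485 + 3913702\right) \left(V + \left(\left(683453 + 1505907\right) + s{\left(-1062,1210 \right)}\right)\right) = \left(849485 + 3913702\right) \left(- \frac{10906}{3} + \left(\left(683453 + 1505907\right) - 874\right)\right) = 4763187 \left(- \frac{10906}{3} + \left(2189360 - 874\right)\right) = 4763187 \left(- \frac{10906}{3} + 2188486\right) = 4763187 \cdot \frac{6554552}{3} = 10406852292408$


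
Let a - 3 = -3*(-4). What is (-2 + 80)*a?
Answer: 1170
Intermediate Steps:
a = 15 (a = 3 - 3*(-4) = 3 + 12 = 15)
(-2 + 80)*a = (-2 + 80)*15 = 78*15 = 1170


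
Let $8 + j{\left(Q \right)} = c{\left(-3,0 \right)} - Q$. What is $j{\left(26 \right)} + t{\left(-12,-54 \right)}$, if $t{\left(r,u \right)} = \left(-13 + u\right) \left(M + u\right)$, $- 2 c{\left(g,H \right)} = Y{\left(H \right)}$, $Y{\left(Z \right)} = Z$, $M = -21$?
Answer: $4991$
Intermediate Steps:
$c{\left(g,H \right)} = - \frac{H}{2}$
$t{\left(r,u \right)} = \left(-21 + u\right) \left(-13 + u\right)$ ($t{\left(r,u \right)} = \left(-13 + u\right) \left(-21 + u\right) = \left(-21 + u\right) \left(-13 + u\right)$)
$j{\left(Q \right)} = -8 - Q$
$j{\left(26 \right)} + t{\left(-12,-54 \right)} = \left(-8 - 26\right) + \left(273 + \left(-54\right)^{2} - -1836\right) = \left(-8 - 26\right) + \left(273 + 2916 + 1836\right) = -34 + 5025 = 4991$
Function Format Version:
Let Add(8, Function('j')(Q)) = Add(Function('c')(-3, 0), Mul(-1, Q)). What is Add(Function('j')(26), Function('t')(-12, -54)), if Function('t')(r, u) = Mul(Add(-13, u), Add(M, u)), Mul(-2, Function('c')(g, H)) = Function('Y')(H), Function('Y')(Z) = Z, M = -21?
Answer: 4991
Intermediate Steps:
Function('c')(g, H) = Mul(Rational(-1, 2), H)
Function('t')(r, u) = Mul(Add(-21, u), Add(-13, u)) (Function('t')(r, u) = Mul(Add(-13, u), Add(-21, u)) = Mul(Add(-21, u), Add(-13, u)))
Function('j')(Q) = Add(-8, Mul(-1, Q)) (Function('j')(Q) = Add(-8, Add(Mul(Rational(-1, 2), 0), Mul(-1, Q))) = Add(-8, Add(0, Mul(-1, Q))) = Add(-8, Mul(-1, Q)))
Add(Function('j')(26), Function('t')(-12, -54)) = Add(Add(-8, Mul(-1, 26)), Add(273, Pow(-54, 2), Mul(-34, -54))) = Add(Add(-8, -26), Add(273, 2916, 1836)) = Add(-34, 5025) = 4991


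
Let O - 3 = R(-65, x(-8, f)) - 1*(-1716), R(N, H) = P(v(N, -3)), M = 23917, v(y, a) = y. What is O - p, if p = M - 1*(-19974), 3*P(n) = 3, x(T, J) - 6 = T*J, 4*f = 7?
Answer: -42171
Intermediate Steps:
f = 7/4 (f = (¼)*7 = 7/4 ≈ 1.7500)
x(T, J) = 6 + J*T (x(T, J) = 6 + T*J = 6 + J*T)
P(n) = 1 (P(n) = (⅓)*3 = 1)
R(N, H) = 1
p = 43891 (p = 23917 - 1*(-19974) = 23917 + 19974 = 43891)
O = 1720 (O = 3 + (1 - 1*(-1716)) = 3 + (1 + 1716) = 3 + 1717 = 1720)
O - p = 1720 - 1*43891 = 1720 - 43891 = -42171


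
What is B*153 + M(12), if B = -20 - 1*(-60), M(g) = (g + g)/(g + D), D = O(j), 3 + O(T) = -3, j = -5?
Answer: 6124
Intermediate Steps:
O(T) = -6 (O(T) = -3 - 3 = -6)
D = -6
M(g) = 2*g/(-6 + g) (M(g) = (g + g)/(g - 6) = (2*g)/(-6 + g) = 2*g/(-6 + g))
B = 40 (B = -20 + 60 = 40)
B*153 + M(12) = 40*153 + 2*12/(-6 + 12) = 6120 + 2*12/6 = 6120 + 2*12*(1/6) = 6120 + 4 = 6124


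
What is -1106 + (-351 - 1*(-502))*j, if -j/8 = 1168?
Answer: -1412050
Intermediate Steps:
j = -9344 (j = -8*1168 = -9344)
-1106 + (-351 - 1*(-502))*j = -1106 + (-351 - 1*(-502))*(-9344) = -1106 + (-351 + 502)*(-9344) = -1106 + 151*(-9344) = -1106 - 1410944 = -1412050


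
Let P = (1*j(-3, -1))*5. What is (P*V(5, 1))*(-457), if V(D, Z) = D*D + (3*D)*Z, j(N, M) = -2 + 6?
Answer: -365600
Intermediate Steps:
j(N, M) = 4
V(D, Z) = D**2 + 3*D*Z
P = 20 (P = (1*4)*5 = 4*5 = 20)
(P*V(5, 1))*(-457) = (20*(5*(5 + 3*1)))*(-457) = (20*(5*(5 + 3)))*(-457) = (20*(5*8))*(-457) = (20*40)*(-457) = 800*(-457) = -365600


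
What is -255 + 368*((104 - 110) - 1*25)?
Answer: -11663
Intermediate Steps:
-255 + 368*((104 - 110) - 1*25) = -255 + 368*(-6 - 25) = -255 + 368*(-31) = -255 - 11408 = -11663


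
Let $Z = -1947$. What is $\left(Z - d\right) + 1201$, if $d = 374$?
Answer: $-1120$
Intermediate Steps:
$\left(Z - d\right) + 1201 = \left(-1947 - 374\right) + 1201 = -2321 + 1201 = -1120$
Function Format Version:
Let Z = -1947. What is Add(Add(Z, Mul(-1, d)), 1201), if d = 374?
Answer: -1120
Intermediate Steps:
Add(Add(Z, Mul(-1, d)), 1201) = Add(Add(-1947, Mul(-1, 374)), 1201) = Add(Add(-1947, -374), 1201) = Add(-2321, 1201) = -1120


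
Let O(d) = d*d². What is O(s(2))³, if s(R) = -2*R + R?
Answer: -512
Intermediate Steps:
s(R) = -R
O(d) = d³
O(s(2))³ = ((-1*2)³)³ = ((-2)³)³ = (-8)³ = -512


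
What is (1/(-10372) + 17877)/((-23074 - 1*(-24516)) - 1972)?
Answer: -185420243/5497160 ≈ -33.730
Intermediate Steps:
(1/(-10372) + 17877)/((-23074 - 1*(-24516)) - 1972) = (-1/10372 + 17877)/((-23074 + 24516) - 1972) = 185420243/(10372*(1442 - 1972)) = (185420243/10372)/(-530) = (185420243/10372)*(-1/530) = -185420243/5497160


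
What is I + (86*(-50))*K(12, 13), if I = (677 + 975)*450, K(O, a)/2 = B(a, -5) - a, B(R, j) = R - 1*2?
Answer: 760600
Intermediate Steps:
B(R, j) = -2 + R (B(R, j) = R - 2 = -2 + R)
K(O, a) = -4 (K(O, a) = 2*((-2 + a) - a) = 2*(-2) = -4)
I = 743400 (I = 1652*450 = 743400)
I + (86*(-50))*K(12, 13) = 743400 + (86*(-50))*(-4) = 743400 - 4300*(-4) = 743400 + 17200 = 760600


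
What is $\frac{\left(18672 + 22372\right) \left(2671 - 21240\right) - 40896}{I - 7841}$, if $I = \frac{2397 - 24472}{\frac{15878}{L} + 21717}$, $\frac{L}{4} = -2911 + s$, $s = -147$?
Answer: $\frac{101228510589271156}{1041523570653} \approx 97193.0$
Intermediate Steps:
$L = -12232$ ($L = 4 \left(-2911 - 147\right) = 4 \left(-3058\right) = -12232$)
$I = - \frac{135010700}{132813233}$ ($I = \frac{2397 - 24472}{\frac{15878}{-12232} + 21717} = - \frac{22075}{15878 \left(- \frac{1}{12232}\right) + 21717} = - \frac{22075}{- \frac{7939}{6116} + 21717} = - \frac{22075}{\frac{132813233}{6116}} = \left(-22075\right) \frac{6116}{132813233} = - \frac{135010700}{132813233} \approx -1.0165$)
$\frac{\left(18672 + 22372\right) \left(2671 - 21240\right) - 40896}{I - 7841} = \frac{\left(18672 + 22372\right) \left(2671 - 21240\right) - 40896}{- \frac{135010700}{132813233} - 7841} = \frac{41044 \left(-18569\right) - 40896}{- \frac{1041523570653}{132813233}} = \left(-762146036 - 40896\right) \left(- \frac{132813233}{1041523570653}\right) = \left(-762186932\right) \left(- \frac{132813233}{1041523570653}\right) = \frac{101228510589271156}{1041523570653}$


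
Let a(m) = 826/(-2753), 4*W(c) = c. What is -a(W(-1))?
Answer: 826/2753 ≈ 0.30004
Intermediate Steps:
W(c) = c/4
a(m) = -826/2753 (a(m) = 826*(-1/2753) = -826/2753)
-a(W(-1)) = -1*(-826/2753) = 826/2753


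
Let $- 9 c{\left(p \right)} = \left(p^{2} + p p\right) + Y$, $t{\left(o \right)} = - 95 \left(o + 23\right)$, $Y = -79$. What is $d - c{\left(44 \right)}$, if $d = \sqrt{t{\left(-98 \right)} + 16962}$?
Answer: $\frac{3793}{9} + \sqrt{24087} \approx 576.64$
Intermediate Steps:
$t{\left(o \right)} = -2185 - 95 o$ ($t{\left(o \right)} = - 95 \left(23 + o\right) = -2185 - 95 o$)
$c{\left(p \right)} = \frac{79}{9} - \frac{2 p^{2}}{9}$ ($c{\left(p \right)} = - \frac{\left(p^{2} + p p\right) - 79}{9} = - \frac{\left(p^{2} + p^{2}\right) - 79}{9} = - \frac{2 p^{2} - 79}{9} = - \frac{-79 + 2 p^{2}}{9} = \frac{79}{9} - \frac{2 p^{2}}{9}$)
$d = \sqrt{24087}$ ($d = \sqrt{\left(-2185 - -9310\right) + 16962} = \sqrt{\left(-2185 + 9310\right) + 16962} = \sqrt{7125 + 16962} = \sqrt{24087} \approx 155.2$)
$d - c{\left(44 \right)} = \sqrt{24087} - \left(\frac{79}{9} - \frac{2 \cdot 44^{2}}{9}\right) = \sqrt{24087} - \left(\frac{79}{9} - \frac{3872}{9}\right) = \sqrt{24087} - - \frac{3793}{9} = \sqrt{24087} + \frac{3793}{9} = \frac{3793}{9} + \sqrt{24087}$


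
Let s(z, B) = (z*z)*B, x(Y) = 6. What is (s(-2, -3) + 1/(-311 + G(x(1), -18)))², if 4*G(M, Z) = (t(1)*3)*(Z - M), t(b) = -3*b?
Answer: 9517225/66049 ≈ 144.09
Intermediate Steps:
s(z, B) = B*z² (s(z, B) = z²*B = B*z²)
G(M, Z) = -9*Z/4 + 9*M/4 (G(M, Z) = ((-3*1*3)*(Z - M))/4 = ((-3*3)*(Z - M))/4 = (-9*(Z - M))/4 = (-9*Z + 9*M)/4 = -9*Z/4 + 9*M/4)
(s(-2, -3) + 1/(-311 + G(x(1), -18)))² = (-3*(-2)² + 1/(-311 + (-9/4*(-18) + (9/4)*6)))² = (-3*4 + 1/(-311 + (81/2 + 27/2)))² = (-12 + 1/(-311 + 54))² = (-12 + 1/(-257))² = (-12 - 1/257)² = (-3085/257)² = 9517225/66049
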